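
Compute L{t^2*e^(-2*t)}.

2/(s + 2)^3

L{e^(-2t)} = 1/(s + 2).
Then apply L{t^2·g(t)} = (-1)^2 d^2/ds^2[H(s)] with H(s) = 1/(s + 2):
differentiating 2 times and applying the sign gives 2/(s + 2)^3.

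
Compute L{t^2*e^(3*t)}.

2/(s - 3)^3

L{e^(3t)} = 1/(s - 3).
Then apply L{t^2·g(t)} = (-1)^2 d^2/ds^2[G(s)] with G(s) = 1/(s - 3):
differentiating 2 times and applying the sign gives 2/(s - 3)^3.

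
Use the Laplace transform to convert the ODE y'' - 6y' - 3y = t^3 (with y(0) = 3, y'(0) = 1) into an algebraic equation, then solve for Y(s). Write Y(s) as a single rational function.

Y(s) = (3*s^5 - 17*s^4 + 6)/(s^6 - 6*s^5 - 3*s^4)

Take the Laplace transform of both sides.
With L{y''} = s^2 Y - s·y(0) - y'(0) and L{y'} = sY - y(0), with y(0) = 3, y'(0) = 1: the LHS transforms to (s^2 - 6*s - 3)Y - (3*s - 17).
The right side is L{t^3} = 6/s^4.
So (s^2 - 6*s - 3)Y = 6/s^4 + (3*s - 17).
Isolate Y and clear denominators.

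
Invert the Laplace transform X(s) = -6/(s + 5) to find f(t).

Since L{e^(-5t)} = 1/(s + 5), the inverse is e^(-5*t), scaled by -6.

f(t) = -6*exp(-5*t)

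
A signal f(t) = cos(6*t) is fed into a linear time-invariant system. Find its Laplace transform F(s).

F(s) = s/(s^2 + 36)

L{cos(6t)} = s/(s^2 + 36).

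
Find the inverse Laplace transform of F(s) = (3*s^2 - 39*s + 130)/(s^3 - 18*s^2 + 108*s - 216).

Factor the denominator: s^3 - 18*s^2 + 108*s - 216 = (s - 6)^3.
Partial fraction decomposition gives [3/(s - 6)] + [-3/(s - 6)^2] + [4/(s - 6)^3].
Invert each term: 3/(s - 6) ↔ 3e^(6t); -3/(s - 6)^2 ↔ -3t·e^(6t); 4/(s - 6)^3 ↔ (2)t^2·e^(6t).

2*t^2*exp(6*t) - 3*t*exp(6*t) + 3*exp(6*t)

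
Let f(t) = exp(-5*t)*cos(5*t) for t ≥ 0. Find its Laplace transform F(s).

L{cos(5t)} = s/(s^2 + 25).
By the first shifting theorem, multiplying by e^(-5t) replaces s with s + 5.

F(s) = (s + 5)/((s + 5)^2 + 25)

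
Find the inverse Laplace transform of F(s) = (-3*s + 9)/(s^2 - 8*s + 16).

Factor the denominator: s^2 - 8*s + 16 = (s - 4)^2.
Partial fraction decomposition gives [-3/(s - 4)] + [-3/(s - 4)^2].
Invert each term: -3/(s - 4) ↔ -3e^(4t); -3/(s - 4)^2 ↔ -3t·e^(4t).

-3*t*exp(4*t) - 3*exp(4*t)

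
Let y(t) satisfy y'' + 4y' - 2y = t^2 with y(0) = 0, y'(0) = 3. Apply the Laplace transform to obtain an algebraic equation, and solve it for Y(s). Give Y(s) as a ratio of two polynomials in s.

Transform both sides with L{·}.
With L{y''} = s^2 Y - s·y(0) - y'(0) and L{y'} = sY - y(0), with y(0) = 0, y'(0) = 3: the LHS transforms to (s^2 + 4*s - 2)Y - (3).
The right side is L{t^2} = 2/s^3.
So (s^2 + 4*s - 2)Y = 2/s^3 + (3).
Divide through and combine into a single rational function.

Y(s) = (3*s^3 + 2)/(s^5 + 4*s^4 - 2*s^3)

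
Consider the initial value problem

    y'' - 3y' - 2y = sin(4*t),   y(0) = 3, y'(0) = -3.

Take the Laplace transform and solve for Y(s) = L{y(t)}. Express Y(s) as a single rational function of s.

Y(s) = (3*s^3 - 12*s^2 + 48*s - 188)/(s^4 - 3*s^3 + 14*s^2 - 48*s - 32)

Apply the Laplace transform to the equation.
The derivative rules (L{y''} = s^2 Y - s·y(0) - y'(0) and L{y'} = sY - y(0), with y(0) = 3, y'(0) = -3) turn the left side into (s^2 - 3*s - 2)Y - (3*s - 12).
The right side is L{sin(4*t)} = 4/(s^2 + 16).
So (s^2 - 3*s - 2)Y = 4/(s^2 + 16) + (3*s - 12).
Divide through and combine into a single rational function.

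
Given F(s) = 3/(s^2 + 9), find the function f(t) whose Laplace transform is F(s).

Since L{sin(3t)} = 3/(s^2 + 9), the inverse is sin(3*t).

f(t) = sin(3*t)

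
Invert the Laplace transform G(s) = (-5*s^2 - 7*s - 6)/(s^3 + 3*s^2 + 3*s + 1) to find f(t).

Factor the denominator: s^3 + 3*s^2 + 3*s + 1 = (s + 1)^3.
Partial fraction decomposition gives [-5/(s + 1)] + [3/(s + 1)^2] + [-4/(s + 1)^3].
Invert each term: -5/(s + 1) ↔ -5e^(-t); 3/(s + 1)^2 ↔ 3t·e^(-t); -4/(s + 1)^3 ↔ (-2)t^2·e^(-t).

f(t) = -2*t^2*exp(-t) + 3*t*exp(-t) - 5*exp(-t)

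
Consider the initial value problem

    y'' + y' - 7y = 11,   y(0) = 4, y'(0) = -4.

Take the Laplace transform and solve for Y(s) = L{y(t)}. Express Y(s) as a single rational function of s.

Apply the Laplace transform to the equation.
With L{y''} = s^2 Y - s·y(0) - y'(0) and L{y'} = sY - y(0), with y(0) = 4, y'(0) = -4: the LHS transforms to (s^2 + s - 7)Y - (4*s).
The right side is L{11} = 11/s.
So (s^2 + s - 7)Y = 11/s + (4*s).
Isolate Y and clear denominators.

Y(s) = (4*s^2 + 11)/(s^3 + s^2 - 7*s)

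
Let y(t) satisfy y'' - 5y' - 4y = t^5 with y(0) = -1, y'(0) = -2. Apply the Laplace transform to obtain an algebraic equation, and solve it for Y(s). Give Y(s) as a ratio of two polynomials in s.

Y(s) = (-s^7 + 3*s^6 + 120)/(s^8 - 5*s^7 - 4*s^6)

Transform both sides with L{·}.
The derivative rules (L{y''} = s^2 Y - s·y(0) - y'(0) and L{y'} = sY - y(0), with y(0) = -1, y'(0) = -2) turn the left side into (s^2 - 5*s - 4)Y - (-s + 3).
The right side is L{t^5} = 120/s^6.
So (s^2 - 5*s - 4)Y = 120/s^6 + (-s + 3).
Solve for Y(s) and write it as one ratio of polynomials.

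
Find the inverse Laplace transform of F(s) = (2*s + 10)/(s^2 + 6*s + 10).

4*exp(-3*t)*sin(t) + 2*exp(-3*t)*cos(t)

Complete the square in the denominator: s^2 + 6*s + 10 = (s + 3)^2 + 1^2.
Split the numerator to match: 2*s + 10 = 2·(s + 3) + 4·1.
Invert each term: 2·(s + 3)/((s + 3)^2 + 1) ↔ 2e^(-3t)cos(t); 4·1/((s + 3)^2 + 1) ↔ 4e^(-3t)sin(t).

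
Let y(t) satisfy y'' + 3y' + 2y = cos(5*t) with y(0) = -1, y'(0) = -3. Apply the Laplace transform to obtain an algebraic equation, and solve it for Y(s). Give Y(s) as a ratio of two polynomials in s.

Y(s) = (-s^3 - 6*s^2 - 24*s - 150)/(s^4 + 3*s^3 + 27*s^2 + 75*s + 50)

Apply the Laplace transform to the equation.
With L{y''} = s^2 Y - s·y(0) - y'(0) and L{y'} = sY - y(0), with y(0) = -1, y'(0) = -3: the LHS transforms to (s^2 + 3*s + 2)Y - (-s - 6).
The right side is L{cos(5*t)} = s/(s^2 + 25).
So (s^2 + 3*s + 2)Y = s/(s^2 + 25) + (-s - 6).
Divide through and combine into a single rational function.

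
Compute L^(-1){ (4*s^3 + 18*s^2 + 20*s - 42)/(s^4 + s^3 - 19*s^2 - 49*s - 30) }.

Factor the denominator: s^4 + s^3 - 19*s^2 - 49*s - 30 = (s - 5)*(s + 1)*(s + 2)*(s + 3).
Partial fraction decomposition gives [3/(s - 5)] + [3/(s + 3)] + [4/(s + 1)] + [-6/(s + 2)].
Invert each term: 3/(s - 5) ↔ 3e^(5t); 3/(s + 3) ↔ 3e^(-3t); 4/(s + 1) ↔ 4e^(-t); -6/(s + 2) ↔ -6e^(-2t).

3*exp(5*t) + 4*exp(-t) - 6*exp(-2*t) + 3*exp(-3*t)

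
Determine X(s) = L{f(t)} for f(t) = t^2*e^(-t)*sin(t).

X(s) = 2*(3*s^2 + 6*s + 2)/(s^2 + 2*s + 2)^3

L{sin(t)} = 1/(s^2 + 1).
Multiplying by e^(-t) shifts s → s + 1, so L{e^(-t)*sin(t)} = 1/((s + 1)^2 + 1).
Then apply L{t^2·g(t)} = (-1)^2 d^2/ds^2[G(s)] with G(s) = 1/((s + 1)^2 + 1):
differentiating 2 times and applying the sign gives 2*(3*s^2 + 6*s + 2)/(s^2 + 2*s + 2)^3.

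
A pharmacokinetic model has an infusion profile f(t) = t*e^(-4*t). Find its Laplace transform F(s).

L{e^(-4t)} = 1/(s + 4).
Then apply L{t·g(t)} = -d/ds[G(s)] with G(s) = 1/(s + 4):
differentiating 1 time and applying the sign gives (s + 4)^(-2).

F(s) = (s + 4)^(-2)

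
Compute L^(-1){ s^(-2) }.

t

Since L{t} = 1!/s^2 = 1/s^2, the inverse is t.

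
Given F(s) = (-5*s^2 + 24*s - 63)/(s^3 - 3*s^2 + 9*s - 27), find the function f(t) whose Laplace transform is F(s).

f(t) = -2*exp(3*t) + 5*sin(3*t) - 3*cos(3*t)

Factor the denominator: s^3 - 3*s^2 + 9*s - 27 = (s - 3)*(s^2 + 9).
Partial fraction decomposition gives [-2/(s - 3)] + [-3*s/(s^2 + 9)] + [15/(s^2 + 9)].
Invert each term: -2/(s - 3) ↔ -2e^(3t); -3·s/(s^2 + 9) ↔ -3cos(3t); 5·3/(s^2 + 9) ↔ 5sin(3t).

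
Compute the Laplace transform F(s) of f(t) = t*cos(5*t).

F(s) = (s - 5)*(s + 5)/(s^2 + 25)^2

L{cos(5t)} = s/(s^2 + 25).
Then apply L{t·g(t)} = -d/ds[G(s)] with G(s) = s/(s^2 + 25):
differentiating 1 time and applying the sign gives (s - 5)*(s + 5)/(s^2 + 25)^2.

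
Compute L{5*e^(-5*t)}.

5/(s + 5)

L{5} = 5/s.
By the first shifting theorem, multiplying by e^(-5t) replaces s with s + 5.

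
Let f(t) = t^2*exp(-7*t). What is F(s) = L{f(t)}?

L{t^2} = 2!/s^3 = 2/s^3.
By the first shifting theorem, multiplying by e^(-7t) replaces s with s + 7.

F(s) = 2/(s + 7)^3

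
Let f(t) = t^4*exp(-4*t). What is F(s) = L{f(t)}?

F(s) = 24/(s + 4)^5

L{t^4} = 4!/s^5 = 24/s^5.
By the first shifting theorem, multiplying by e^(-4t) replaces s with s + 4.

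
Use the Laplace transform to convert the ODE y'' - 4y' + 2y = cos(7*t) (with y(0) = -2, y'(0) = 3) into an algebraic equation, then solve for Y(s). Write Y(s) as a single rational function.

Apply the Laplace transform to the equation.
Using L{y''} = s^2 Y - s·y(0) - y'(0) and L{y'} = sY - y(0), with y(0) = -2, y'(0) = 3, the left side becomes (s^2 - 4*s + 2)Y - (-2*s + 11).
The right side is L{cos(7*t)} = s/(s^2 + 49).
So (s^2 - 4*s + 2)Y = s/(s^2 + 49) + (-2*s + 11).
Solve for Y(s) and write it as one ratio of polynomials.

Y(s) = (-2*s^3 + 11*s^2 - 97*s + 539)/(s^4 - 4*s^3 + 51*s^2 - 196*s + 98)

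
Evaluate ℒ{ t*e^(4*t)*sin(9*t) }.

18*(s - 4)/(s^2 - 8*s + 97)^2

L{sin(9t)} = 9/(s^2 + 81).
Multiplying by e^(4t) shifts s → s - 4, so L{e^(4*t)*sin(9*t)} = 9/((s - 4)^2 + 81).
Then apply L{t·g(t)} = -d/ds[G(s)] with G(s) = 9/((s - 4)^2 + 81):
differentiating 1 time and applying the sign gives 18*(s - 4)/(s^2 - 8*s + 97)^2.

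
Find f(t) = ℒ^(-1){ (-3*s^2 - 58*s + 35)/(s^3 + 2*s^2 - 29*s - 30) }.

Factor the denominator: s^3 + 2*s^2 - 29*s - 30 = (s - 5)*(s + 1)*(s + 6).
Partial fraction decomposition gives [-5/(s - 5)] + [5/(s + 6)] + [-3/(s + 1)].
Invert each term: -5/(s - 5) ↔ -5e^(5t); 5/(s + 6) ↔ 5e^(-6t); -3/(s + 1) ↔ -3e^(-t).

f(t) = -5*exp(5*t) - 3*exp(-t) + 5*exp(-6*t)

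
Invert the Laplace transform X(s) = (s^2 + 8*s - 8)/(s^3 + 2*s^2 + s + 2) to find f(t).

f(t) = -2*sin(t) + 5*cos(t) - 4*exp(-2*t)

Factor the denominator: s^3 + 2*s^2 + s + 2 = (s + 2)*(s^2 + 1).
Partial fraction decomposition gives [-4/(s + 2)] + [5*s/(s^2 + 1)] + [-2/(s^2 + 1)].
Invert each term: -4/(s + 2) ↔ -4e^(-2t); 5·s/(s^2 + 1) ↔ 5cos(t); -2·1/(s^2 + 1) ↔ -2sin(t).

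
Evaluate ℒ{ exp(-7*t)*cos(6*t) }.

(s + 7)/((s + 7)^2 + 36)

L{cos(6t)} = s/(s^2 + 36).
By the first shifting theorem, multiplying by e^(-7t) replaces s with s + 7.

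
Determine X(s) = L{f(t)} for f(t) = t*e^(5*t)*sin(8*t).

X(s) = 16*(s - 5)/(s^2 - 10*s + 89)^2

L{sin(8t)} = 8/(s^2 + 64).
Multiplying by e^(5t) shifts s → s - 5, so L{e^(5*t)*sin(8*t)} = 8/((s - 5)^2 + 64).
Then apply L{t·g(t)} = -d/ds[G(s)] with G(s) = 8/((s - 5)^2 + 64):
differentiating 1 time and applying the sign gives 16*(s - 5)/(s^2 - 10*s + 89)^2.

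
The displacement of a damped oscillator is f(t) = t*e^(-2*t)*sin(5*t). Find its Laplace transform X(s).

L{sin(5t)} = 5/(s^2 + 25).
Multiplying by e^(-2t) shifts s → s + 2, so L{e^(-2*t)*sin(5*t)} = 5/((s + 2)^2 + 25).
Then apply L{t·g(t)} = -d/ds[G(s)] with G(s) = 5/((s + 2)^2 + 25):
differentiating 1 time and applying the sign gives 10*(s + 2)/(s^2 + 4*s + 29)^2.

X(s) = 10*(s + 2)/(s^2 + 4*s + 29)^2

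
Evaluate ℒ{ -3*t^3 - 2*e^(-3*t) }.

Apply the Laplace transform termwise.
(-2)·[L{e^(-3t)} = 1/(s + 3)]; (-3)·[L{t^3} = 3!/s^4 = 6/s^4].

-2/(s + 3) - 18/s^4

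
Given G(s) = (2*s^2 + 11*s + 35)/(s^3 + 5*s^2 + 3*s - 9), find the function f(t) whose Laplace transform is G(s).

f(t) = -5*t*exp(-3*t) + 3*exp(t) - exp(-3*t)

Factor the denominator: s^3 + 5*s^2 + 3*s - 9 = (s - 1)*(s + 3)^2.
Partial fraction decomposition gives [-1/(s + 3)] + [-5/(s + 3)^2] + [3/(s - 1)].
Invert each term: -1/(s + 3) ↔ -e^(-3t); -5/(s + 3)^2 ↔ -5t·e^(-3t); 3/(s - 1) ↔ 3e^(t).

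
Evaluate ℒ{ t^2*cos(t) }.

2*s*(s^2 - 3)/(s^2 + 1)^3

L{cos(t)} = s/(s^2 + 1).
Then apply L{t^2·g(t)} = (-1)^2 d^2/ds^2[G(s)] with G(s) = s/(s^2 + 1):
differentiating 2 times and applying the sign gives 2*s*(s^2 - 3)/(s^2 + 1)^3.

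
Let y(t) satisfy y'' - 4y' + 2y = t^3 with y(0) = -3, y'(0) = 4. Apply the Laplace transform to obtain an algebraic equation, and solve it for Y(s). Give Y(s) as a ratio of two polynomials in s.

Take the Laplace transform of both sides.
With L{y''} = s^2 Y - s·y(0) - y'(0) and L{y'} = sY - y(0), with y(0) = -3, y'(0) = 4: the LHS transforms to (s^2 - 4*s + 2)Y - (-3*s + 16).
The right side is L{t^3} = 6/s^4.
So (s^2 - 4*s + 2)Y = 6/s^4 + (-3*s + 16).
Solve for Y(s) and write it as one ratio of polynomials.

Y(s) = (-3*s^5 + 16*s^4 + 6)/(s^6 - 4*s^5 + 2*s^4)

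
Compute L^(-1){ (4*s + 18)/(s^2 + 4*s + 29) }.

2*exp(-2*t)*sin(5*t) + 4*exp(-2*t)*cos(5*t)

Complete the square in the denominator: s^2 + 4*s + 29 = (s + 2)^2 + 5^2.
Split the numerator to match: 4*s + 18 = 4·(s + 2) + 2·5.
Invert each term: 4·(s + 2)/((s + 2)^2 + 25) ↔ 4e^(-2t)cos(5t); 2·5/((s + 2)^2 + 25) ↔ 2e^(-2t)sin(5t).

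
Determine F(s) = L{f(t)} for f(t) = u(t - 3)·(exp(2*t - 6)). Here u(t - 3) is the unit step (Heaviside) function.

By the second shifting theorem, L{u(t - c)·g(t - c)} = e^(-cs)·G(s) with c = 3 and G(s) = L{g(t)}.
L{e^(2t)} = 1/(s - 2).

F(s) = exp(-3*s)/(s - 2)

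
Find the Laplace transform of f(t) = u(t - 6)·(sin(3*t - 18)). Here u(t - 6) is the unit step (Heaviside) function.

By the second shifting theorem, L{u(t - c)·g(t - c)} = e^(-cs)·H(s) with c = 6 and H(s) = L{g(t)}.
L{sin(3t)} = 3/(s^2 + 9).

3*exp(-6*s)/(s^2 + 9)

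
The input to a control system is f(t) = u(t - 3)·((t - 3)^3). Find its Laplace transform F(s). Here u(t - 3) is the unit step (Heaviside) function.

By the second shifting theorem, L{u(t - c)·g(t - c)} = e^(-cs)·G(s) with c = 3 and G(s) = L{g(t)}.
L{t^3} = 3!/s^4 = 6/s^4.

F(s) = 6*exp(-3*s)/s^4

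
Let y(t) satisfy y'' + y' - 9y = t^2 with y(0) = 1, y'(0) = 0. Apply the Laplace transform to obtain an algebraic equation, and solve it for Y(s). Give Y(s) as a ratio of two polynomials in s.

Y(s) = (s^4 + s^3 + 2)/(s^5 + s^4 - 9*s^3)

Apply the Laplace transform to the equation.
With L{y''} = s^2 Y - s·y(0) - y'(0) and L{y'} = sY - y(0), with y(0) = 1, y'(0) = 0: the LHS transforms to (s^2 + s - 9)Y - (s + 1).
The right side is L{t^2} = 2/s^3.
So (s^2 + s - 9)Y = 2/s^3 + (s + 1).
Solve for Y(s) and write it as one ratio of polynomials.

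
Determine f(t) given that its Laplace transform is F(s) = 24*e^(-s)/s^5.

f(t) = Heaviside(t - 1)*((t - 1)^4)

The factor e^(-s) signals a time shift by c = 1 (second shifting theorem).
L{t^4} = 4!/s^5 = 24/s^5, so L^-1{24/s^5} = t^4.
Hence the inverse is u(t - 1) times that function evaluated at t - 1.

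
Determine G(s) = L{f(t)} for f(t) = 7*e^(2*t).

L{7} = 7/s.
By the first shifting theorem, multiplying by e^(2t) replaces s with s - 2.

G(s) = 7/(s - 2)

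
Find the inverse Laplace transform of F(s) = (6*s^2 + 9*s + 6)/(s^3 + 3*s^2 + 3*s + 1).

3*t^2*exp(-t)/2 - 3*t*exp(-t) + 6*exp(-t)

Factor the denominator: s^3 + 3*s^2 + 3*s + 1 = (s + 1)^3.
Partial fraction decomposition gives [6/(s + 1)] + [-3/(s + 1)^2] + [3/(s + 1)^3].
Invert each term: 6/(s + 1) ↔ 6e^(-t); -3/(s + 1)^2 ↔ -3t·e^(-t); 3/(s + 1)^3 ↔ (3/2)t^2·e^(-t).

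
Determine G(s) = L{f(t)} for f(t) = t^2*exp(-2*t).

L{e^(-2t)} = 1/(s + 2).
Then apply L{t^2·g(t)} = (-1)^2 d^2/ds^2[H(s)] with H(s) = 1/(s + 2):
differentiating 2 times and applying the sign gives 2/(s + 2)^3.

G(s) = 2/(s + 2)^3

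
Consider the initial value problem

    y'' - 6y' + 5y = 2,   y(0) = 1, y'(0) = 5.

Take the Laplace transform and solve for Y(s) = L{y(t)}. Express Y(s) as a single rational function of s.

Y(s) = (s^2 - s + 2)/(s^3 - 6*s^2 + 5*s)

Laplace-transform each side.
With L{y''} = s^2 Y - s·y(0) - y'(0) and L{y'} = sY - y(0), with y(0) = 1, y'(0) = 5: the LHS transforms to (s^2 - 6*s + 5)Y - (s - 1).
The right side is L{2} = 2/s.
So (s^2 - 6*s + 5)Y = 2/s + (s - 1).
Isolate Y and clear denominators.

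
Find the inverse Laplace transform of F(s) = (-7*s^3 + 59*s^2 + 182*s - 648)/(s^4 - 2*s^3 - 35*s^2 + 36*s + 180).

4*exp(6*t) - 2*exp(3*t) - 6*exp(-2*t) - 3*exp(-5*t)

Factor the denominator: s^4 - 2*s^3 - 35*s^2 + 36*s + 180 = (s - 6)*(s - 3)*(s + 2)*(s + 5).
Partial fraction decomposition gives [-3/(s + 5)] + [4/(s - 6)] + [-2/(s - 3)] + [-6/(s + 2)].
Invert each term: -3/(s + 5) ↔ -3e^(-5t); 4/(s - 6) ↔ 4e^(6t); -2/(s - 3) ↔ -2e^(3t); -6/(s + 2) ↔ -6e^(-2t).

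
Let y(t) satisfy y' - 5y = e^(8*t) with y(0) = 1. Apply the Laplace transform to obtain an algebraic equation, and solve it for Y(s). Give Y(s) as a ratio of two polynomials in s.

Y(s) = (s - 7)/(s^2 - 13*s + 40)

Laplace-transform each side.
The derivative rules (L{y'} = sY - y(0) = sY - 1) turn the left side into (s - 5)Y - (1).
The right side is L{e^(8*t)} = 1/(s - 8).
So (s - 5)Y = 1/(s - 8) + (1).
Isolate Y and clear denominators.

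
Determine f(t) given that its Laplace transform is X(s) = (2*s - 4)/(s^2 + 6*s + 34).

f(t) = -2*exp(-3*t)*sin(5*t) + 2*exp(-3*t)*cos(5*t)

Complete the square in the denominator: s^2 + 6*s + 34 = (s + 3)^2 + 5^2.
Split the numerator to match: 2*s - 4 = 2·(s + 3) - 2·5.
Invert each term: 2·(s + 3)/((s + 3)^2 + 25) ↔ 2e^(-3t)cos(5t); -2·5/((s + 3)^2 + 25) ↔ -2e^(-3t)sin(5t).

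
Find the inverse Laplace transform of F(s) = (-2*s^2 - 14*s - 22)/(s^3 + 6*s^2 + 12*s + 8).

-t^2*exp(-2*t) - 6*t*exp(-2*t) - 2*exp(-2*t)

Factor the denominator: s^3 + 6*s^2 + 12*s + 8 = (s + 2)^3.
Partial fraction decomposition gives [-2/(s + 2)] + [-6/(s + 2)^2] + [-2/(s + 2)^3].
Invert each term: -2/(s + 2) ↔ -2e^(-2t); -6/(s + 2)^2 ↔ -6t·e^(-2t); -2/(s + 2)^3 ↔ (-1)t^2·e^(-2t).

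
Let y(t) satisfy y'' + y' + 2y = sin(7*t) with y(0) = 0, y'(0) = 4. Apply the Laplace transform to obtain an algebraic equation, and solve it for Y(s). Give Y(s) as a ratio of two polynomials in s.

Apply the Laplace transform to the equation.
The derivative rules (L{y''} = s^2 Y - s·y(0) - y'(0) and L{y'} = sY - y(0), with y(0) = 0, y'(0) = 4) turn the left side into (s^2 + s + 2)Y - (4).
The right side is L{sin(7*t)} = 7/(s^2 + 49).
So (s^2 + s + 2)Y = 7/(s^2 + 49) + (4).
Solve for Y(s) and write it as one ratio of polynomials.

Y(s) = (4*s^2 + 203)/(s^4 + s^3 + 51*s^2 + 49*s + 98)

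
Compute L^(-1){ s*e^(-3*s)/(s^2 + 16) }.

Heaviside(t - 3)*(cos(4*t - 12))

The factor e^(-3s) signals a time shift by c = 3 (second shifting theorem).
L{cos(4t)} = s/(s^2 + 16), so L^-1{s/(s^2 + 16)} = cos(4*t).
Hence the inverse is u(t - 3) times that function evaluated at t - 3.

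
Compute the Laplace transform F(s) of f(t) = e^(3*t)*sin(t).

F(s) = 1/((s - 3)^2 + 1)

L{sin(t)} = 1/(s^2 + 1).
By the first shifting theorem, multiplying by e^(3t) replaces s with s - 3.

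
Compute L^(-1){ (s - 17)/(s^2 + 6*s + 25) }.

Complete the square in the denominator: s^2 + 6*s + 25 = (s + 3)^2 + 4^2.
Split the numerator to match: s - 17 = 1·(s + 3) - 5·4.
Invert each term: 1·(s + 3)/((s + 3)^2 + 16) ↔ e^(-3t)cos(4t); -5·4/((s + 3)^2 + 16) ↔ -5e^(-3t)sin(4t).

-5*exp(-3*t)*sin(4*t) + exp(-3*t)*cos(4*t)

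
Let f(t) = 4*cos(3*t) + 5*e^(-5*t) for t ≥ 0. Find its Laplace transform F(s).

F(s) = 4*s/(s^2 + 9) + 5/(s + 5)

By linearity of the Laplace transform, transform each term separately.
(5)·[L{e^(-5t)} = 1/(s + 5)]; (4)·[L{cos(3t)} = s/(s^2 + 9)].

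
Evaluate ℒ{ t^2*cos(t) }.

L{cos(t)} = s/(s^2 + 1).
Then apply L{t^2·g(t)} = (-1)^2 d^2/ds^2[G(s)] with G(s) = s/(s^2 + 1):
differentiating 2 times and applying the sign gives 2*s*(s^2 - 3)/(s^2 + 1)^3.

2*s*(s^2 - 3)/(s^2 + 1)^3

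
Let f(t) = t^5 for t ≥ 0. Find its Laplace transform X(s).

X(s) = 120/s^6

L{t^5} = 5!/s^6 = 120/s^6.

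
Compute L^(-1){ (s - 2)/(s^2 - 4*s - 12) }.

exp(2*t)*cosh(4*t)

Rewrite the denominator: s^2 - 4*s - 12 = (s - 2)^2 - 16.
The form in (s - 2) signals a first-shifting-theorem factor e^(2t).
Since L{cosh(4t)} = s/(s^2 - 16), the inverse is e^(2*t)*cosh(4*t).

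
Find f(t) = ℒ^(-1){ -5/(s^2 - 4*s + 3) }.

Rewrite the denominator: s^2 - 4*s + 3 = (s - 2)^2 - 1.
The form in (s - 2) signals a first-shifting-theorem factor e^(2t).
Since L{sinh(t)} = 1/(s^2 - 1), the inverse is e^(2*t)*sinh(t), scaled by -5.

f(t) = -5*exp(2*t)*sinh(t)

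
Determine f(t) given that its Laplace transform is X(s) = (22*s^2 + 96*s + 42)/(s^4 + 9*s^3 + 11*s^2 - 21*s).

f(t) = 5*exp(t) - 2 - exp(-3*t) - 2*exp(-7*t)

Factor the denominator: s^4 + 9*s^3 + 11*s^2 - 21*s = s*(s - 1)*(s + 3)*(s + 7).
Partial fraction decomposition gives [-2/s] + [-2/(s + 7)] + [-1/(s + 3)] + [5/(s - 1)].
Invert each term: -2/(s - 0) ↔ -2e^(0t); -2/(s + 7) ↔ -2e^(-7t); -1/(s + 3) ↔ -e^(-3t); 5/(s - 1) ↔ 5e^(t).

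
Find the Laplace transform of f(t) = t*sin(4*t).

8*s/(s^2 + 16)^2

L{sin(4t)} = 4/(s^2 + 16).
Then apply L{t·g(t)} = -d/ds[G(s)] with G(s) = 4/(s^2 + 16):
differentiating 1 time and applying the sign gives 8*s/(s^2 + 16)^2.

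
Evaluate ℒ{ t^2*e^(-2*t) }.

L{e^(-2t)} = 1/(s + 2).
Then apply L{t^2·g(t)} = (-1)^2 d^2/ds^2[H(s)] with H(s) = 1/(s + 2):
differentiating 2 times and applying the sign gives 2/(s + 2)^3.

2/(s + 2)^3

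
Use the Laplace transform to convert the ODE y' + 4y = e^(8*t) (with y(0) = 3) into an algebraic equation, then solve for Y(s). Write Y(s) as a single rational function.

Apply the Laplace transform to the equation.
The derivative rules (L{y'} = sY - y(0) = sY - 3) turn the left side into (s + 4)Y - (3).
The right side is L{e^(8*t)} = 1/(s - 8).
So (s + 4)Y = 1/(s - 8) + (3).
Divide through and combine into a single rational function.

Y(s) = (3*s - 23)/(s^2 - 4*s - 32)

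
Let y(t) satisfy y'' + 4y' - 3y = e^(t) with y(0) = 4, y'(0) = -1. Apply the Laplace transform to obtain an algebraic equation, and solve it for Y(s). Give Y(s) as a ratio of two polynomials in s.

Apply the Laplace transform to the equation.
With L{y''} = s^2 Y - s·y(0) - y'(0) and L{y'} = sY - y(0), with y(0) = 4, y'(0) = -1: the LHS transforms to (s^2 + 4*s - 3)Y - (4*s + 15).
The right side is L{e^(t)} = 1/(s - 1).
So (s^2 + 4*s - 3)Y = 1/(s - 1) + (4*s + 15).
Solve for Y(s) and write it as one ratio of polynomials.

Y(s) = (4*s^2 + 11*s - 14)/(s^3 + 3*s^2 - 7*s + 3)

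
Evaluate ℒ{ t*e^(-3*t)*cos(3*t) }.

s*(s + 6)/(s^2 + 6*s + 18)^2

L{cos(3t)} = s/(s^2 + 9).
Multiplying by e^(-3t) shifts s → s + 3, so L{e^(-3*t)*cos(3*t)} = (s + 3)/((s + 3)^2 + 9).
Then apply L{t·g(t)} = -d/ds[G(s)] with G(s) = (s + 3)/((s + 3)^2 + 9):
differentiating 1 time and applying the sign gives s*(s + 6)/(s^2 + 6*s + 18)^2.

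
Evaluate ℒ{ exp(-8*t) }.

L{e^(-8t)} = 1/(s + 8).

1/(s + 8)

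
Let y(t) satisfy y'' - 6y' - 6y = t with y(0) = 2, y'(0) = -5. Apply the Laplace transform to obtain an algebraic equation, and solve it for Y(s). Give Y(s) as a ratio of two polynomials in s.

Y(s) = (2*s^3 - 17*s^2 + 1)/(s^4 - 6*s^3 - 6*s^2)

Transform both sides with L{·}.
With L{y''} = s^2 Y - s·y(0) - y'(0) and L{y'} = sY - y(0), with y(0) = 2, y'(0) = -5: the LHS transforms to (s^2 - 6*s - 6)Y - (2*s - 17).
The right side is L{t} = s^(-2).
So (s^2 - 6*s - 6)Y = s^(-2) + (2*s - 17).
Solve for Y(s) and write it as one ratio of polynomials.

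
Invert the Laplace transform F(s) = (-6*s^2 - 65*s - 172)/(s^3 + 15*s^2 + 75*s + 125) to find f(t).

f(t) = 3*t^2*exp(-5*t)/2 - 5*t*exp(-5*t) - 6*exp(-5*t)

Factor the denominator: s^3 + 15*s^2 + 75*s + 125 = (s + 5)^3.
Partial fraction decomposition gives [-6/(s + 5)] + [-5/(s + 5)^2] + [3/(s + 5)^3].
Invert each term: -6/(s + 5) ↔ -6e^(-5t); -5/(s + 5)^2 ↔ -5t·e^(-5t); 3/(s + 5)^3 ↔ (3/2)t^2·e^(-5t).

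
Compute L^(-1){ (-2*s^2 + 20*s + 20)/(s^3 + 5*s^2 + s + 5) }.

5*sin(t) + 3*cos(t) - 5*exp(-5*t)

Factor the denominator: s^3 + 5*s^2 + s + 5 = (s + 5)*(s^2 + 1).
Partial fraction decomposition gives [-5/(s + 5)] + [3*s/(s^2 + 1)] + [5/(s^2 + 1)].
Invert each term: -5/(s + 5) ↔ -5e^(-5t); 3·s/(s^2 + 1) ↔ 3cos(t); 5·1/(s^2 + 1) ↔ 5sin(t).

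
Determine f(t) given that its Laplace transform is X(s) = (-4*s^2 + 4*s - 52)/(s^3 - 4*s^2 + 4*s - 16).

Factor the denominator: s^3 - 4*s^2 + 4*s - 16 = (s - 4)*(s^2 + 4).
Partial fraction decomposition gives [-5/(s - 4)] + [s/(s^2 + 4)] + [8/(s^2 + 4)].
Invert each term: -5/(s - 4) ↔ -5e^(4t); 1·s/(s^2 + 4) ↔ cos(2t); 4·2/(s^2 + 4) ↔ 4sin(2t).

f(t) = -5*exp(4*t) + 4*sin(2*t) + cos(2*t)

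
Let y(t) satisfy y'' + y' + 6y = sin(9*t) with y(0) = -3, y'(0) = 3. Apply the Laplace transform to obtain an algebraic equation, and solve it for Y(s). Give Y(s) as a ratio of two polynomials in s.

Y(s) = (-3*s^3 - 243*s + 9)/(s^4 + s^3 + 87*s^2 + 81*s + 486)

Apply the Laplace transform to the equation.
With L{y''} = s^2 Y - s·y(0) - y'(0) and L{y'} = sY - y(0), with y(0) = -3, y'(0) = 3: the LHS transforms to (s^2 + s + 6)Y - (-3*s).
The right side is L{sin(9*t)} = 9/(s^2 + 81).
So (s^2 + s + 6)Y = 9/(s^2 + 81) + (-3*s).
Isolate Y and clear denominators.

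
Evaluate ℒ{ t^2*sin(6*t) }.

L{sin(6t)} = 6/(s^2 + 36).
Then apply L{t^2·g(t)} = (-1)^2 d^2/ds^2[G(s)] with G(s) = 6/(s^2 + 36):
differentiating 2 times and applying the sign gives 36*(s^2 - 12)/(s^2 + 36)^3.

36*(s^2 - 12)/(s^2 + 36)^3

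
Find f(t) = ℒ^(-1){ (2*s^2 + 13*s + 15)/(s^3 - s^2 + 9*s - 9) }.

f(t) = 3*exp(t) + 4*sin(3*t) - cos(3*t)

Factor the denominator: s^3 - s^2 + 9*s - 9 = (s - 1)*(s^2 + 9).
Partial fraction decomposition gives [3/(s - 1)] + [-s/(s^2 + 9)] + [12/(s^2 + 9)].
Invert each term: 3/(s - 1) ↔ 3e^(t); -1·s/(s^2 + 9) ↔ -cos(3t); 4·3/(s^2 + 9) ↔ 4sin(3t).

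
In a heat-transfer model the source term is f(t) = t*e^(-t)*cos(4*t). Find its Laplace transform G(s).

G(s) = (s - 3)*(s + 5)/(s^2 + 2*s + 17)^2

L{cos(4t)} = s/(s^2 + 16).
Multiplying by e^(-t) shifts s → s + 1, so L{e^(-t)*cos(4*t)} = (s + 1)/((s + 1)^2 + 16).
Then apply L{t·g(t)} = -d/ds[H(s)] with H(s) = (s + 1)/((s + 1)^2 + 16):
differentiating 1 time and applying the sign gives (s - 3)*(s + 5)/(s^2 + 2*s + 17)^2.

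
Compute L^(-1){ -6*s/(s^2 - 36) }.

-6*cosh(6*t)

Since L{cosh(6t)} = s/(s^2 - 36), the inverse is cosh(6*t), scaled by -6.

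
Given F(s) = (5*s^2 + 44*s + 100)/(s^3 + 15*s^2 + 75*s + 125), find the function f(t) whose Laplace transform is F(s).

f(t) = 5*t^2*exp(-5*t)/2 - 6*t*exp(-5*t) + 5*exp(-5*t)

Factor the denominator: s^3 + 15*s^2 + 75*s + 125 = (s + 5)^3.
Partial fraction decomposition gives [5/(s + 5)] + [-6/(s + 5)^2] + [5/(s + 5)^3].
Invert each term: 5/(s + 5) ↔ 5e^(-5t); -6/(s + 5)^2 ↔ -6t·e^(-5t); 5/(s + 5)^3 ↔ (5/2)t^2·e^(-5t).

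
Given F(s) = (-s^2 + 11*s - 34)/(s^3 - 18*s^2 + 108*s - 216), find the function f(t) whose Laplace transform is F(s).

Factor the denominator: s^3 - 18*s^2 + 108*s - 216 = (s - 6)^3.
Partial fraction decomposition gives [-1/(s - 6)] + [-1/(s - 6)^2] + [-4/(s - 6)^3].
Invert each term: -1/(s - 6) ↔ -e^(6t); -1/(s - 6)^2 ↔ -t·e^(6t); -4/(s - 6)^3 ↔ (-2)t^2·e^(6t).

f(t) = -2*t^2*exp(6*t) - t*exp(6*t) - exp(6*t)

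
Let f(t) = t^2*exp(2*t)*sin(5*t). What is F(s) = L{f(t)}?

L{sin(5t)} = 5/(s^2 + 25).
Multiplying by e^(2t) shifts s → s - 2, so L{exp(2*t)*sin(5*t)} = 5/((s - 2)^2 + 25).
Then apply L{t^2·g(t)} = (-1)^2 d^2/ds^2[G(s)] with G(s) = 5/((s - 2)^2 + 25):
differentiating 2 times and applying the sign gives 10*(3*s^2 - 12*s - 13)/(s^2 - 4*s + 29)^3.

F(s) = 10*(3*s^2 - 12*s - 13)/(s^2 - 4*s + 29)^3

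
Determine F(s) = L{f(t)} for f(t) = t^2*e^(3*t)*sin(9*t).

F(s) = 54*(s^2 - 6*s - 18)/(s^2 - 6*s + 90)^3

L{sin(9t)} = 9/(s^2 + 81).
Multiplying by e^(3t) shifts s → s - 3, so L{e^(3*t)*sin(9*t)} = 9/((s - 3)^2 + 81).
Then apply L{t^2·g(t)} = (-1)^2 d^2/ds^2[G(s)] with G(s) = 9/((s - 3)^2 + 81):
differentiating 2 times and applying the sign gives 54*(s^2 - 6*s - 18)/(s^2 - 6*s + 90)^3.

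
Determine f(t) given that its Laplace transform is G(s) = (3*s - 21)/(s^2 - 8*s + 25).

Complete the square in the denominator: s^2 - 8*s + 25 = (s - 4)^2 + 3^2.
Split the numerator to match: 3*s - 21 = 3·(s - 4) - 3·3.
Invert each term: 3·(s - 4)/((s - 4)^2 + 9) ↔ 3e^(4t)cos(3t); -3·3/((s - 4)^2 + 9) ↔ -3e^(4t)sin(3t).

f(t) = -3*exp(4*t)*sin(3*t) + 3*exp(4*t)*cos(3*t)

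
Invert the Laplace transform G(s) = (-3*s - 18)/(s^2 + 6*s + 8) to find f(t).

Factor the denominator: s^2 + 6*s + 8 = (s + 2)*(s + 4).
Partial fraction decomposition gives [3/(s + 4)] + [-6/(s + 2)].
Invert each term: 3/(s + 4) ↔ 3e^(-4t); -6/(s + 2) ↔ -6e^(-2t).

f(t) = -6*exp(-2*t) + 3*exp(-4*t)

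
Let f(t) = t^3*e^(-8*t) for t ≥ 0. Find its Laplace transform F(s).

F(s) = 6/(s + 8)^4

L{t^3} = 3!/s^4 = 6/s^4.
By the first shifting theorem, multiplying by e^(-8t) replaces s with s + 8.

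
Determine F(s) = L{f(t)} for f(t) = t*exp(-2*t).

F(s) = (s + 2)^(-2)

L{e^(-2t)} = 1/(s + 2).
Then apply L{t·g(t)} = -d/ds[G(s)] with G(s) = 1/(s + 2):
differentiating 1 time and applying the sign gives (s + 2)^(-2).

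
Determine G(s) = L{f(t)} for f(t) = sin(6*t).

G(s) = 6/(s^2 + 36)

L{sin(6t)} = 6/(s^2 + 36).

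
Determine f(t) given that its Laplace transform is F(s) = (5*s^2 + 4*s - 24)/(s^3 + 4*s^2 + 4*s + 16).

f(t) = -4*sin(2*t) + 3*cos(2*t) + 2*exp(-4*t)

Factor the denominator: s^3 + 4*s^2 + 4*s + 16 = (s + 4)*(s^2 + 4).
Partial fraction decomposition gives [2/(s + 4)] + [3*s/(s^2 + 4)] + [-8/(s^2 + 4)].
Invert each term: 2/(s + 4) ↔ 2e^(-4t); 3·s/(s^2 + 4) ↔ 3cos(2t); -4·2/(s^2 + 4) ↔ -4sin(2t).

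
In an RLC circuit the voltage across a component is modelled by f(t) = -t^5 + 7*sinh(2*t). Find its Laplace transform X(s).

X(s) = 14/(s^2 - 4) - 120/s^6

By linearity of the Laplace transform, transform each term separately.
(-1)·[L{t^5} = 5!/s^6 = 120/s^6]; (7)·[L{sinh(2t)} = 2/(s^2 - 4)].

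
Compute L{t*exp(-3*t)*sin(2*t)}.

4*(s + 3)/(s^2 + 6*s + 13)^2

L{sin(2t)} = 2/(s^2 + 4).
Multiplying by e^(-3t) shifts s → s + 3, so L{exp(-3*t)*sin(2*t)} = 2/((s + 3)^2 + 4).
Then apply L{t·g(t)} = -d/ds[G(s)] with G(s) = 2/((s + 3)^2 + 4):
differentiating 1 time and applying the sign gives 4*(s + 3)/(s^2 + 6*s + 13)^2.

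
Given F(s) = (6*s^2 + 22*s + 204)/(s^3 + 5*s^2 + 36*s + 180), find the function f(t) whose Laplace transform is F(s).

f(t) = 2*sin(6*t) + 2*cos(6*t) + 4*exp(-5*t)

Factor the denominator: s^3 + 5*s^2 + 36*s + 180 = (s + 5)*(s^2 + 36).
Partial fraction decomposition gives [4/(s + 5)] + [2*s/(s^2 + 36)] + [12/(s^2 + 36)].
Invert each term: 4/(s + 5) ↔ 4e^(-5t); 2·s/(s^2 + 36) ↔ 2cos(6t); 2·6/(s^2 + 36) ↔ 2sin(6t).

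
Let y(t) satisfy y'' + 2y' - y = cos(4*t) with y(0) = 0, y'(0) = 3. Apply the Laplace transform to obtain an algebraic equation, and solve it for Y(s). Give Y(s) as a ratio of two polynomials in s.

Transform both sides with L{·}.
The derivative rules (L{y''} = s^2 Y - s·y(0) - y'(0) and L{y'} = sY - y(0), with y(0) = 0, y'(0) = 3) turn the left side into (s^2 + 2*s - 1)Y - (3).
The right side is L{cos(4*t)} = s/(s^2 + 16).
So (s^2 + 2*s - 1)Y = s/(s^2 + 16) + (3).
Divide through and combine into a single rational function.

Y(s) = (3*s^2 + s + 48)/(s^4 + 2*s^3 + 15*s^2 + 32*s - 16)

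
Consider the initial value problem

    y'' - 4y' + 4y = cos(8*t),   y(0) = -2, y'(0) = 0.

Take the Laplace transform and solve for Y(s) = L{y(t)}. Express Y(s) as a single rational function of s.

Laplace-transform each side.
The derivative rules (L{y''} = s^2 Y - s·y(0) - y'(0) and L{y'} = sY - y(0), with y(0) = -2, y'(0) = 0) turn the left side into (s^2 - 4*s + 4)Y - (-2*s + 8).
The right side is L{cos(8*t)} = s/(s^2 + 64).
So (s^2 - 4*s + 4)Y = s/(s^2 + 64) + (-2*s + 8).
Solve for Y(s) and write it as one ratio of polynomials.

Y(s) = (-2*s^3 + 8*s^2 - 127*s + 512)/(s^4 - 4*s^3 + 68*s^2 - 256*s + 256)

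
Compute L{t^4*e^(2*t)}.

24/(s - 2)^5

L{t^4} = 4!/s^5 = 24/s^5.
By the first shifting theorem, multiplying by e^(2t) replaces s with s - 2.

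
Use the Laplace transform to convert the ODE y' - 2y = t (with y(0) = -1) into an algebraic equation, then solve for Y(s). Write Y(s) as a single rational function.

Y(s) = (-s^2 + 1)/(s^3 - 2*s^2)

Apply the Laplace transform to the equation.
The derivative rules (L{y'} = sY - y(0) = sY - (-1)) turn the left side into (s - 2)Y - (-1).
The right side is L{t} = s^(-2).
So (s - 2)Y = s^(-2) + (-1).
Solve for Y(s) and write it as one ratio of polynomials.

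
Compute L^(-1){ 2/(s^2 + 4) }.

Since L{sin(2t)} = 2/(s^2 + 4), the inverse is sin(2*t).

sin(2*t)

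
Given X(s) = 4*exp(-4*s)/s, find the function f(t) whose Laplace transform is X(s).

The factor e^(-4s) signals a time shift by c = 4 (second shifting theorem).
L{4} = 4/s, so L^-1{4/s} = 4.
Hence the inverse is u(t - 4) times that function evaluated at t - 4.

f(t) = Heaviside(t - 4)*(4)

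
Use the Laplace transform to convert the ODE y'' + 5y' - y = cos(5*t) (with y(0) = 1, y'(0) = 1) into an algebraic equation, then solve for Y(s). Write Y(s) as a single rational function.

Apply the Laplace transform to the equation.
With L{y''} = s^2 Y - s·y(0) - y'(0) and L{y'} = sY - y(0), with y(0) = 1, y'(0) = 1: the LHS transforms to (s^2 + 5*s - 1)Y - (s + 6).
The right side is L{cos(5*t)} = s/(s^2 + 25).
So (s^2 + 5*s - 1)Y = s/(s^2 + 25) + (s + 6).
Isolate Y and clear denominators.

Y(s) = (s^3 + 6*s^2 + 26*s + 150)/(s^4 + 5*s^3 + 24*s^2 + 125*s - 25)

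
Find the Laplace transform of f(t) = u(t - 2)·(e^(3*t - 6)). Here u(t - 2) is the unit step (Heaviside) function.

By the second shifting theorem, L{u(t - c)·g(t - c)} = e^(-cs)·G(s) with c = 2 and G(s) = L{g(t)}.
L{e^(3t)} = 1/(s - 3).

exp(-2*s)/(s - 3)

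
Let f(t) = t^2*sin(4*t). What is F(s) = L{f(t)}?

L{sin(4t)} = 4/(s^2 + 16).
Then apply L{t^2·g(t)} = (-1)^2 d^2/ds^2[G(s)] with G(s) = 4/(s^2 + 16):
differentiating 2 times and applying the sign gives 8*(3*s^2 - 16)/(s^2 + 16)^3.

F(s) = 8*(3*s^2 - 16)/(s^2 + 16)^3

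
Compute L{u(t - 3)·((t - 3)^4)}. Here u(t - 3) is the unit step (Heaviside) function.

24*exp(-3*s)/s^5

By the second shifting theorem, L{u(t - c)·g(t - c)} = e^(-cs)·G(s) with c = 3 and G(s) = L{g(t)}.
L{t^4} = 4!/s^5 = 24/s^5.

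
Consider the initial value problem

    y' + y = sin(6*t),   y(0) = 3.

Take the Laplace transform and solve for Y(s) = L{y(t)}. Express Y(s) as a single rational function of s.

Y(s) = (3*s^2 + 114)/(s^3 + s^2 + 36*s + 36)

Laplace-transform each side.
With L{y'} = sY - y(0) = sY - 3: the LHS transforms to (s + 1)Y - (3).
The right side is L{sin(6*t)} = 6/(s^2 + 36).
So (s + 1)Y = 6/(s^2 + 36) + (3).
Divide through and combine into a single rational function.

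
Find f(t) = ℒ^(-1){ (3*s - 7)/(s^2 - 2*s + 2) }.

f(t) = -4*exp(t)*sin(t) + 3*exp(t)*cos(t)

Complete the square in the denominator: s^2 - 2*s + 2 = (s - 1)^2 + 1^2.
Split the numerator to match: 3*s - 7 = 3·(s - 1) - 4·1.
Invert each term: 3·(s - 1)/((s - 1)^2 + 1) ↔ 3e^(t)cos(t); -4·1/((s - 1)^2 + 1) ↔ -4e^(t)sin(t).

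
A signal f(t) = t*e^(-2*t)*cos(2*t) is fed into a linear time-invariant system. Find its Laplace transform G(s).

L{cos(2t)} = s/(s^2 + 4).
Multiplying by e^(-2t) shifts s → s + 2, so L{e^(-2*t)*cos(2*t)} = (s + 2)/((s + 2)^2 + 4).
Then apply L{t·g(t)} = -d/ds[H(s)] with H(s) = (s + 2)/((s + 2)^2 + 4):
differentiating 1 time and applying the sign gives s*(s + 4)/(s^2 + 4*s + 8)^2.

G(s) = s*(s + 4)/(s^2 + 4*s + 8)^2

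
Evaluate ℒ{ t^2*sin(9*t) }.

L{sin(9t)} = 9/(s^2 + 81).
Then apply L{t^2·g(t)} = (-1)^2 d^2/ds^2[H(s)] with H(s) = 9/(s^2 + 81):
differentiating 2 times and applying the sign gives 54*(s^2 - 27)/(s^2 + 81)^3.

54*(s^2 - 27)/(s^2 + 81)^3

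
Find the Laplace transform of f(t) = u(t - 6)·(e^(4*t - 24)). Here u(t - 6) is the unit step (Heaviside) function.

exp(-6*s)/(s - 4)

By the second shifting theorem, L{u(t - c)·g(t - c)} = e^(-cs)·G(s) with c = 6 and G(s) = L{g(t)}.
L{e^(4t)} = 1/(s - 4).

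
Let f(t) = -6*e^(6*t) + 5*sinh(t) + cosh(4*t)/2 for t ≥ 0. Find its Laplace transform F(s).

F(s) = s/(2*(s^2 - 16)) + 5/(s^2 - 1) - 6/(s - 6)

Apply the Laplace transform termwise.
(5)·[L{sinh(t)} = 1/(s^2 - 1)]; (1/2)·[L{cosh(4t)} = s/(s^2 - 16)]; (-6)·[L{e^(6t)} = 1/(s - 6)].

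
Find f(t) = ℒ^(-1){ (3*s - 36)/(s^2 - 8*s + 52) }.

Complete the square in the denominator: s^2 - 8*s + 52 = (s - 4)^2 + 6^2.
Split the numerator to match: 3*s - 36 = 3·(s - 4) - 4·6.
Invert each term: 3·(s - 4)/((s - 4)^2 + 36) ↔ 3e^(4t)cos(6t); -4·6/((s - 4)^2 + 36) ↔ -4e^(4t)sin(6t).

f(t) = -4*exp(4*t)*sin(6*t) + 3*exp(4*t)*cos(6*t)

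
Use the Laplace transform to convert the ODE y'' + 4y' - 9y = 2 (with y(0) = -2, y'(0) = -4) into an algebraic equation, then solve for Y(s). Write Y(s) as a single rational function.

Y(s) = (-2*s^2 - 12*s + 2)/(s^3 + 4*s^2 - 9*s)

Transform both sides with L{·}.
The derivative rules (L{y''} = s^2 Y - s·y(0) - y'(0) and L{y'} = sY - y(0), with y(0) = -2, y'(0) = -4) turn the left side into (s^2 + 4*s - 9)Y - (-2*s - 12).
The right side is L{2} = 2/s.
So (s^2 + 4*s - 9)Y = 2/s + (-2*s - 12).
Solve for Y(s) and write it as one ratio of polynomials.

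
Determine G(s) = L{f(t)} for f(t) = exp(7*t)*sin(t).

G(s) = 1/((s - 7)^2 + 1)

L{sin(t)} = 1/(s^2 + 1).
By the first shifting theorem, multiplying by e^(7t) replaces s with s - 7.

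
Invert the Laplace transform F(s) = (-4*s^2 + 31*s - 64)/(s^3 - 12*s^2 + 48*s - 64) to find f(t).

f(t) = -2*t^2*exp(4*t) - t*exp(4*t) - 4*exp(4*t)

Factor the denominator: s^3 - 12*s^2 + 48*s - 64 = (s - 4)^3.
Partial fraction decomposition gives [-4/(s - 4)] + [-1/(s - 4)^2] + [-4/(s - 4)^3].
Invert each term: -4/(s - 4) ↔ -4e^(4t); -1/(s - 4)^2 ↔ -t·e^(4t); -4/(s - 4)^3 ↔ (-2)t^2·e^(4t).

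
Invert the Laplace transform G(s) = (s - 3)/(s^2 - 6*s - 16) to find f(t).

f(t) = exp(3*t)*cosh(5*t)

Rewrite the denominator: s^2 - 6*s - 16 = (s - 3)^2 - 25.
The form in (s - 3) signals a first-shifting-theorem factor e^(3t).
Since L{cosh(5t)} = s/(s^2 - 25), the inverse is exp(3*t)*cosh(5*t).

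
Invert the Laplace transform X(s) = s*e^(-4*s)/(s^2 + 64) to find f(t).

The factor e^(-4s) signals a time shift by c = 4 (second shifting theorem).
L{cos(8t)} = s/(s^2 + 64), so L^-1{s/(s^2 + 64)} = cos(8*t).
Hence the inverse is u(t - 4) times that function evaluated at t - 4.

f(t) = Heaviside(t - 4)*(cos(8*t - 32))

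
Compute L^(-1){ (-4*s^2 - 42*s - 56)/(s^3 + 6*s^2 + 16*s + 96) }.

-3*sin(4*t) - 5*cos(4*t) + exp(-6*t)

Factor the denominator: s^3 + 6*s^2 + 16*s + 96 = (s + 6)*(s^2 + 16).
Partial fraction decomposition gives [1/(s + 6)] + [-5*s/(s^2 + 16)] + [-12/(s^2 + 16)].
Invert each term: 1/(s + 6) ↔ e^(-6t); -5·s/(s^2 + 16) ↔ -5cos(4t); -3·4/(s^2 + 16) ↔ -3sin(4t).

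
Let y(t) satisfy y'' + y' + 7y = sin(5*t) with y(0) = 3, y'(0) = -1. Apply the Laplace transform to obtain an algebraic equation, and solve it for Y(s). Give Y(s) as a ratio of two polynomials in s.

Apply the Laplace transform to the equation.
With L{y''} = s^2 Y - s·y(0) - y'(0) and L{y'} = sY - y(0), with y(0) = 3, y'(0) = -1: the LHS transforms to (s^2 + s + 7)Y - (3*s + 2).
The right side is L{sin(5*t)} = 5/(s^2 + 25).
So (s^2 + s + 7)Y = 5/(s^2 + 25) + (3*s + 2).
Divide through and combine into a single rational function.

Y(s) = (3*s^3 + 2*s^2 + 75*s + 55)/(s^4 + s^3 + 32*s^2 + 25*s + 175)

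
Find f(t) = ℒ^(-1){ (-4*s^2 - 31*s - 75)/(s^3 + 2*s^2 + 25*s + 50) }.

f(t) = -5*sin(5*t) - 3*cos(5*t) - exp(-2*t)

Factor the denominator: s^3 + 2*s^2 + 25*s + 50 = (s + 2)*(s^2 + 25).
Partial fraction decomposition gives [-1/(s + 2)] + [-3*s/(s^2 + 25)] + [-25/(s^2 + 25)].
Invert each term: -1/(s + 2) ↔ -e^(-2t); -3·s/(s^2 + 25) ↔ -3cos(5t); -5·5/(s^2 + 25) ↔ -5sin(5t).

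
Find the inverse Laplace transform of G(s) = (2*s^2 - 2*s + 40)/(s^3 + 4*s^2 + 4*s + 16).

3*sin(2*t) - 2*cos(2*t) + 4*exp(-4*t)

Factor the denominator: s^3 + 4*s^2 + 4*s + 16 = (s + 4)*(s^2 + 4).
Partial fraction decomposition gives [4/(s + 4)] + [-2*s/(s^2 + 4)] + [6/(s^2 + 4)].
Invert each term: 4/(s + 4) ↔ 4e^(-4t); -2·s/(s^2 + 4) ↔ -2cos(2t); 3·2/(s^2 + 4) ↔ 3sin(2t).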